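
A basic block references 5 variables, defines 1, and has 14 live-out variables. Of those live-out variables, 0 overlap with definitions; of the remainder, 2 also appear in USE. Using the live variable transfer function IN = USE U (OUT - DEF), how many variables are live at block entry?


OUT - DEF: 14 - 0 = 14
|IN| = |USE| + |OUT - DEF| - |USE ∩ (OUT - DEF)| = 5 + 14 - 2 = 17

17


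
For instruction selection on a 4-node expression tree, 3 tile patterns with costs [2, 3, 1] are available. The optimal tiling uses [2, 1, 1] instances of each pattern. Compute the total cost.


Total cost = sum(count_i * cost_i)
= 2*2 + 1*3 + 1*1
= 8

8


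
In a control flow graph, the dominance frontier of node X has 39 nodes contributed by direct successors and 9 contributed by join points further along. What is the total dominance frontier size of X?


DF(X) = direct successor contributions + join point contributions
= 39 + 9 = 48

48


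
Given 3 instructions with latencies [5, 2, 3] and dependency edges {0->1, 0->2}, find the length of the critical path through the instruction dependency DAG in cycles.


Compute longest path through dependency graph: dist(Ik) = max over predecessors of dist + latency(Ik).
dist(I0) = latency 5 = 5
dist(I1) = dist(I0) + 2 = 5 + 2 = 7
dist(I2) = dist(I0) + 3 = 5 + 3 = 8
Critical path = max dist = 8

8


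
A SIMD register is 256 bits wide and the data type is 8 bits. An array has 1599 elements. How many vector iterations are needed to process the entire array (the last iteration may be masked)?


Width = 256 / 8 = 32 elements per vector op
Iterations = ceil(1599 / 32) = 50

50


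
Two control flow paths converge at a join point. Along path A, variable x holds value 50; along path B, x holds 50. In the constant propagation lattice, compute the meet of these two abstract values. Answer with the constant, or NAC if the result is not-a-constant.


Meet operation: if both paths give the same constant, result is that constant; if they differ, result is NAC (not-a-constant).
Path A: 50, Path B: 50 -> equal
Result: constant -> 50

50


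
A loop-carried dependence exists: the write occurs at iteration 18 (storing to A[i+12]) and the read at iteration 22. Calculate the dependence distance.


Distance = read iteration - write iteration
= 22 - 18 = 4

4


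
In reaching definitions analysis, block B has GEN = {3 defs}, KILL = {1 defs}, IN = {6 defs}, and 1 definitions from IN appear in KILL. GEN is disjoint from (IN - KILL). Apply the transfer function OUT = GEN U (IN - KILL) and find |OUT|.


IN - KILL: 6 - 1 = 5 surviving definitions
OUT = GEN + surviving = 3 + 5 = 8

8


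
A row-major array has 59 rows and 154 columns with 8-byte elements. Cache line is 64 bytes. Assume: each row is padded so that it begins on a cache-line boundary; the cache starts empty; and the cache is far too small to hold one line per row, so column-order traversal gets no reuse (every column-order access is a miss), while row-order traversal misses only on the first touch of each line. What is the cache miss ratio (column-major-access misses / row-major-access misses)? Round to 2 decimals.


Each row occupies 154 * 8 = 1232 bytes and starts on a line boundary, so it spans ceil(1232 / 64) = 20 cache lines.
Row-major traversal misses (one per line touched): 59 * ceil(154 * 8 / 64) = 1180
Column-major traversal misses (no reuse, every access misses): 59 * 154 = 9086
Ratio = 9086 / 1180 = 7.7

7.7


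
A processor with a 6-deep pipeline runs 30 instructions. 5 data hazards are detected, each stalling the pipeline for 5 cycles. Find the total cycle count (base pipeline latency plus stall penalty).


Base cycles = 6 + 30 - 1 = 35
Total stalls = 5 * 5 = 25
Total = 35 + 25 = 60

60


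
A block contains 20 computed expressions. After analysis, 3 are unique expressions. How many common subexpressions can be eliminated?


CSE count = total expressions - unique expressions
= 20 - 3 = 17

17


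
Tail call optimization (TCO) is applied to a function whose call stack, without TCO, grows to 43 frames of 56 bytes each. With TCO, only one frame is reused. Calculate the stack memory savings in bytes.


Without TCO: 43 * 56 = 2408 bytes
With TCO: reuse 1 frame = 56 bytes
Savings = 2408 - 56 = 2352

2352


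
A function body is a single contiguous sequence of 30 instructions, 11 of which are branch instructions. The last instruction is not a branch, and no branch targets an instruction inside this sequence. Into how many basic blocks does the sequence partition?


With no in-sequence branch targets, the leaders are the first instruction plus the instruction after each branch.
Number of basic blocks = branches + 1
= 11 + 1 = 12

12


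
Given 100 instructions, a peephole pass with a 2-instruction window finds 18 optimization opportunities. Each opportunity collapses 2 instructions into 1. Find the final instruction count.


Each match removes 1 instructions.
Total removed = 18 * 1 = 18
Remaining = 100 - 18 = 82

82


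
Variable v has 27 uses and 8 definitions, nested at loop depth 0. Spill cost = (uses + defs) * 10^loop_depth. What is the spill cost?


uses + defs = 27 + 8 = 35
10^0 = 1
Spill cost = 35 * 1 = 35

35


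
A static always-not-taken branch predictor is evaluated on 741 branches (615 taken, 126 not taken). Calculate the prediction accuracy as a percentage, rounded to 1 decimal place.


Predictor: always-not-taken
Correct predictions = 126
Accuracy = 126 / 741 * 100 = 17.0%

17.0


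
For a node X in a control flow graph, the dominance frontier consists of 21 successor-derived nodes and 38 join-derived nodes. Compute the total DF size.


DF(X) = direct successor contributions + join point contributions
= 21 + 38 = 59

59


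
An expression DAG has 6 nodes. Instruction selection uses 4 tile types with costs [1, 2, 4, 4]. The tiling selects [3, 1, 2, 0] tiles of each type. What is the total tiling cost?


Total cost = sum(count_i * cost_i)
= 3*1 + 1*2 + 2*4 + 0*4
= 13

13


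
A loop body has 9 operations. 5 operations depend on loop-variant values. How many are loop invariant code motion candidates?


Invariant candidates = total - loop-dependent
= 9 - 5 = 4

4


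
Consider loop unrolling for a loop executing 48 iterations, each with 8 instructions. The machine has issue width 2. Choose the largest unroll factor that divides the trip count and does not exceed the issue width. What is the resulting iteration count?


Largest divisor of 48 <= 2 is 2
New iterations = 48 / 2 = 24

24


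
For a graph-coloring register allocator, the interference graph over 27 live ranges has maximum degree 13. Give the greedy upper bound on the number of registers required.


Greedy coloring never needs more than (max_degree + 1) colors: when coloring a vertex, at most max_degree neighbors are already colored.
Upper bound = 13 + 1 = 14

14


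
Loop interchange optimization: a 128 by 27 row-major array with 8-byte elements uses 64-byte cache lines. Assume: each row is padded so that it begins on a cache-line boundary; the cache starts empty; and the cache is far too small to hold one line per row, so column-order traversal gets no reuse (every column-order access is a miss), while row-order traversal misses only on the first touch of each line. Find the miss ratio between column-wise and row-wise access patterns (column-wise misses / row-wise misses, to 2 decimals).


Each row occupies 27 * 8 = 216 bytes and starts on a line boundary, so it spans ceil(216 / 64) = 4 cache lines.
Row-major traversal misses (one per line touched): 128 * ceil(27 * 8 / 64) = 512
Column-major traversal misses (no reuse, every access misses): 128 * 27 = 3456
Ratio = 3456 / 512 = 6.75

6.75


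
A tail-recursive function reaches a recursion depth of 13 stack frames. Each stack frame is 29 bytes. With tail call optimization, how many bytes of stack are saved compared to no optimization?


Without TCO: 13 * 29 = 377 bytes
With TCO: reuse 1 frame = 29 bytes
Savings = 377 - 29 = 348

348


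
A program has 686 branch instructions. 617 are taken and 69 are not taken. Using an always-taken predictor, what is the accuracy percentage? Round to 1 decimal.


Predictor: always-taken
Correct predictions = 617
Accuracy = 617 / 686 * 100 = 89.9%

89.9


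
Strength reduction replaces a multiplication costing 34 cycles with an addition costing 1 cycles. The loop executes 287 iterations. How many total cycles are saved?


Per-iteration saving = 34 - 1 = 33
Total saved = 287 * 33 = 9471

9471


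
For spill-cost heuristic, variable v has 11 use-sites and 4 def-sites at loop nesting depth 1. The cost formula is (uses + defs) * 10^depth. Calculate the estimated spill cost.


uses + defs = 11 + 4 = 15
10^1 = 10
Spill cost = 15 * 10 = 150

150


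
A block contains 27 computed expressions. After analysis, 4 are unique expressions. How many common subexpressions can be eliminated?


CSE count = total expressions - unique expressions
= 27 - 4 = 23

23


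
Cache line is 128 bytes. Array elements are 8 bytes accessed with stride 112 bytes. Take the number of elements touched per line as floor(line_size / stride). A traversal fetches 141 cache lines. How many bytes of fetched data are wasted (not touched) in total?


Elements per line = floor(128 / 112) = 1
Bytes used per line = 1 * 8 = 8
Wasted per line = 128 - 8 = 120
Total wasted = 120 * 141 = 16920

16920


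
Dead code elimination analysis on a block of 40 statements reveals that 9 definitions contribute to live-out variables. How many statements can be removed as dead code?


Dead code = total statements - live definitions
= 40 - 9 = 31

31


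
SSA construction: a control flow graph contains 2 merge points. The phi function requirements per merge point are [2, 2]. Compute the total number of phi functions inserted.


Total phi functions = sum of phi functions at each join node
= 2 + 2 = 4

4


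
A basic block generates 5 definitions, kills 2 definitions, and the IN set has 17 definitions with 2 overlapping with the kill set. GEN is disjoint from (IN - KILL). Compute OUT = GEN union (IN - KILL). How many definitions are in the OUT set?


IN - KILL: 17 - 2 = 15 surviving definitions
OUT = GEN + surviving = 5 + 15 = 20

20


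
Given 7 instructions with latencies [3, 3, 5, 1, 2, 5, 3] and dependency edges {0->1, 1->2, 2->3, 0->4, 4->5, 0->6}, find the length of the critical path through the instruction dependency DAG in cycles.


Compute longest path through dependency graph: dist(Ik) = max over predecessors of dist + latency(Ik).
dist(I0) = latency 3 = 3
dist(I1) = dist(I0) + 3 = 3 + 3 = 6
dist(I2) = dist(I1) + 5 = 6 + 5 = 11
dist(I3) = dist(I2) + 1 = 11 + 1 = 12
dist(I4) = dist(I0) + 2 = 3 + 2 = 5
dist(I5) = dist(I4) + 5 = 5 + 5 = 10
dist(I6) = dist(I0) + 3 = 3 + 3 = 6
Critical path = max dist = 12

12


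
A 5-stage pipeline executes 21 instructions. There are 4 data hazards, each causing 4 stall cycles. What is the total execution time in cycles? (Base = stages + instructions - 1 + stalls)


Base cycles = 5 + 21 - 1 = 25
Total stalls = 4 * 4 = 16
Total = 25 + 16 = 41

41


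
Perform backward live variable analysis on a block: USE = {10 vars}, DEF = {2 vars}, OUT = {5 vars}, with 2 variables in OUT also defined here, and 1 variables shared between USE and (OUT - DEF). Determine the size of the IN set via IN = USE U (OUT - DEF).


OUT - DEF: 5 - 2 = 3
|IN| = |USE| + |OUT - DEF| - |USE ∩ (OUT - DEF)| = 10 + 3 - 1 = 12

12


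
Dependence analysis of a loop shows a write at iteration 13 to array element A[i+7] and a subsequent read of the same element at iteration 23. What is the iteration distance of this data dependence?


Distance = read iteration - write iteration
= 23 - 13 = 10

10


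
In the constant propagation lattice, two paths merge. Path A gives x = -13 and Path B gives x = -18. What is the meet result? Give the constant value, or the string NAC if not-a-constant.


Meet operation: if both paths give the same constant, result is that constant; if they differ, result is NAC (not-a-constant).
Path A: -13, Path B: -18 -> differ
Result: not-a-constant -> NAC

NAC


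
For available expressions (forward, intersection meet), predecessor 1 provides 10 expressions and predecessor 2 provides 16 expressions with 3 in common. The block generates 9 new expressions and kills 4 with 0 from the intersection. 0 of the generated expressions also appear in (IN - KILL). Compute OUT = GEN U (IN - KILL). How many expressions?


IN = intersection of predecessors = 3
IN - KILL = 3 - 0 = 3
|OUT| = |GEN| + |IN - KILL| - |GEN ∩ (IN - KILL)| = 9 + 3 - 0 = 12

12


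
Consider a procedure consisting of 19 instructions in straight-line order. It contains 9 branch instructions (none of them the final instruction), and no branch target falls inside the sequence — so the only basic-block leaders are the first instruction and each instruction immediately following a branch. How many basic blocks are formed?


With no in-sequence branch targets, the leaders are the first instruction plus the instruction after each branch.
Number of basic blocks = branches + 1
= 9 + 1 = 10

10


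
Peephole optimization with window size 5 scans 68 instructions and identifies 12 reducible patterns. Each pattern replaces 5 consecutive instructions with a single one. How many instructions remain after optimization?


Each match removes 4 instructions.
Total removed = 12 * 4 = 48
Remaining = 68 - 48 = 20

20


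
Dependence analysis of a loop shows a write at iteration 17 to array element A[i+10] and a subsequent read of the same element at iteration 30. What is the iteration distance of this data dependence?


Distance = read iteration - write iteration
= 30 - 17 = 13

13


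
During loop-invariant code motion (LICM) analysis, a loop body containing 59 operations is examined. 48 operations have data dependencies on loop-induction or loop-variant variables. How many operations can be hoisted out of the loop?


Invariant candidates = total - loop-dependent
= 59 - 48 = 11

11


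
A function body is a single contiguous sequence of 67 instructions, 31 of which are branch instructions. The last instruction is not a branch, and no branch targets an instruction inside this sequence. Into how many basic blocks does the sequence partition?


With no in-sequence branch targets, the leaders are the first instruction plus the instruction after each branch.
Number of basic blocks = branches + 1
= 31 + 1 = 32

32


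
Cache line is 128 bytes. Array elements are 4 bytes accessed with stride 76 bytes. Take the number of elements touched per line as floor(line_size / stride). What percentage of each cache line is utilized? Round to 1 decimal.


Elements per cache line = floor(128 / 76) = 1
Bytes used = 1 * 4 = 4
Utilization = 4 / 128 * 100 = 3.1%

3.1


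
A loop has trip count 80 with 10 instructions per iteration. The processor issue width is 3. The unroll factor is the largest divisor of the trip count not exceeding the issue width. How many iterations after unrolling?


Largest divisor of 80 <= 3 is 2
New iterations = 80 / 2 = 40

40


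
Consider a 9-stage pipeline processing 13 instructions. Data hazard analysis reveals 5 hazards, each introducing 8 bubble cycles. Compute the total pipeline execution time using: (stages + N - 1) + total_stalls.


Base cycles = 9 + 13 - 1 = 21
Total stalls = 5 * 8 = 40
Total = 21 + 40 = 61

61


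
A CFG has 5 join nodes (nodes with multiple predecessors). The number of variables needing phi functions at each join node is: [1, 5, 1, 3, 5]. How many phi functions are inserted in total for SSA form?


Total phi functions = sum of phi functions at each join node
= 1 + 5 + 1 + 3 + 5 = 15

15


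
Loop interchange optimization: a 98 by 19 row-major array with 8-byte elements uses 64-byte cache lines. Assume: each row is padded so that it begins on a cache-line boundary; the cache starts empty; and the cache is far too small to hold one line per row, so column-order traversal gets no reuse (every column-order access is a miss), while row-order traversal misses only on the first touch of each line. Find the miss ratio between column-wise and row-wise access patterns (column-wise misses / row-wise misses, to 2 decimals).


Each row occupies 19 * 8 = 152 bytes and starts on a line boundary, so it spans ceil(152 / 64) = 3 cache lines.
Row-major traversal misses (one per line touched): 98 * ceil(19 * 8 / 64) = 294
Column-major traversal misses (no reuse, every access misses): 98 * 19 = 1862
Ratio = 1862 / 294 = 6.33

6.33


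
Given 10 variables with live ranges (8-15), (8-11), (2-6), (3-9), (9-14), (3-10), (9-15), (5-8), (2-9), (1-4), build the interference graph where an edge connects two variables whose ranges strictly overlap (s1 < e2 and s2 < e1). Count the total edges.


Check all pairs for overlapping intervals.
Two intervals (s1,e1) and (s2,e2) overlap if s1 < e2 and s2 < e1.
v0 (8-15) vs v1..v9: overlaps v1, v3, v4, v5, v6, v8 -> 6
v1 (8-11) vs v2..v9: overlaps v3, v4, v5, v6, v8 -> 5
v2 (2-6) vs v3..v9: overlaps v3, v5, v7, v8, v9 -> 5
v3 (3-9) vs v4..v9: overlaps v5, v7, v8, v9 -> 4
v4 (9-14) vs v5..v9: overlaps v5, v6 -> 2
v5 (3-10) vs v6..v9: overlaps v6, v7, v8, v9 -> 4
v6 (9-15) vs v7..v9: overlaps none -> 0
v7 (5-8) vs v8..v9: overlaps v8 -> 1
v8 (2-9) vs v9: overlaps v9 -> 1
Total overlapping pairs = 6 + 5 + 5 + 4 + 2 + 4 + 0 + 1 + 1 = 28

28


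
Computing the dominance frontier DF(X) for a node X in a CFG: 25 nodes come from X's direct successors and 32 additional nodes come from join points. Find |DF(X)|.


DF(X) = direct successor contributions + join point contributions
= 25 + 32 = 57

57


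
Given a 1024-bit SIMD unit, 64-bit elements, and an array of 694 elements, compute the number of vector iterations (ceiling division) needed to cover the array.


Width = 1024 / 64 = 16 elements per vector op
Iterations = ceil(694 / 16) = 44

44


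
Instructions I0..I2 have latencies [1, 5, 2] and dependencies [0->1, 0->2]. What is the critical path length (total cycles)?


Compute longest path through dependency graph: dist(Ik) = max over predecessors of dist + latency(Ik).
dist(I0) = latency 1 = 1
dist(I1) = dist(I0) + 5 = 1 + 5 = 6
dist(I2) = dist(I0) + 2 = 1 + 2 = 3
Critical path = max dist = 6

6


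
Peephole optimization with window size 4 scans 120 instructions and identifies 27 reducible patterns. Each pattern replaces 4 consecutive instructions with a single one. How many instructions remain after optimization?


Each match removes 3 instructions.
Total removed = 27 * 3 = 81
Remaining = 120 - 81 = 39

39


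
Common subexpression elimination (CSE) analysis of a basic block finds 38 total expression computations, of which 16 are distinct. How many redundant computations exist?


CSE count = total expressions - unique expressions
= 38 - 16 = 22

22


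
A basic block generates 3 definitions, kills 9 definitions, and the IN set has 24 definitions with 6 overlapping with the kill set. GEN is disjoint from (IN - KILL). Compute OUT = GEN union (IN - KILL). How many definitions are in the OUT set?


IN - KILL: 24 - 6 = 18 surviving definitions
OUT = GEN + surviving = 3 + 18 = 21

21


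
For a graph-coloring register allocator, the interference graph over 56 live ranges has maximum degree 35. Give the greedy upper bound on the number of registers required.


Greedy coloring never needs more than (max_degree + 1) colors: when coloring a vertex, at most max_degree neighbors are already colored.
Upper bound = 35 + 1 = 36

36


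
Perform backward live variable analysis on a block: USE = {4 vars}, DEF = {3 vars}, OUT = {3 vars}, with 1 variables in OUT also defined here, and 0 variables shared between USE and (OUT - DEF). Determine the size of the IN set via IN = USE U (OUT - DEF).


OUT - DEF: 3 - 1 = 2
|IN| = |USE| + |OUT - DEF| - |USE ∩ (OUT - DEF)| = 4 + 2 - 0 = 6

6


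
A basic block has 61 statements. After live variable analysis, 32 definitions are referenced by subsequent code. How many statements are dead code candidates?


Dead code = total statements - live definitions
= 61 - 32 = 29

29


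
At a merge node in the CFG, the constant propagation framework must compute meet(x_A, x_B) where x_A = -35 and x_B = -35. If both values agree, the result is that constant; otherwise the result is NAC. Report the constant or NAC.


Meet operation: if both paths give the same constant, result is that constant; if they differ, result is NAC (not-a-constant).
Path A: -35, Path B: -35 -> equal
Result: constant -> -35

-35


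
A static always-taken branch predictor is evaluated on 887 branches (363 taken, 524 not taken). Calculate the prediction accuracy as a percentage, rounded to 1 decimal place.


Predictor: always-taken
Correct predictions = 363
Accuracy = 363 / 887 * 100 = 40.9%

40.9


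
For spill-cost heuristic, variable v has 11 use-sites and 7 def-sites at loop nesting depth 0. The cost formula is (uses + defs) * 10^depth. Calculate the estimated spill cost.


uses + defs = 11 + 7 = 18
10^0 = 1
Spill cost = 18 * 1 = 18

18


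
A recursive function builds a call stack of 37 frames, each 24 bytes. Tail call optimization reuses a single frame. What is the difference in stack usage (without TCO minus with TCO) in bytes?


Without TCO: 37 * 24 = 888 bytes
With TCO: reuse 1 frame = 24 bytes
Savings = 888 - 24 = 864

864


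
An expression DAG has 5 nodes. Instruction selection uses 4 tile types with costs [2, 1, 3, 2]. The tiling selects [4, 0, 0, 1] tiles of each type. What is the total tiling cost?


Total cost = sum(count_i * cost_i)
= 4*2 + 0*1 + 0*3 + 1*2
= 10

10


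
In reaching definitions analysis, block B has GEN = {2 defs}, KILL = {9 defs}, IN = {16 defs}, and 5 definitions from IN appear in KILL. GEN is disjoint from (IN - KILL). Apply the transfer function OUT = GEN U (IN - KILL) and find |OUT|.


IN - KILL: 16 - 5 = 11 surviving definitions
OUT = GEN + surviving = 2 + 11 = 13

13


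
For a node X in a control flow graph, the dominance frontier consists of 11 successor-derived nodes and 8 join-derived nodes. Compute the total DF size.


DF(X) = direct successor contributions + join point contributions
= 11 + 8 = 19

19


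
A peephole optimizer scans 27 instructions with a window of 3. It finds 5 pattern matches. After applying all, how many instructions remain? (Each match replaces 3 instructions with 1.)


Each match removes 2 instructions.
Total removed = 5 * 2 = 10
Remaining = 27 - 10 = 17

17


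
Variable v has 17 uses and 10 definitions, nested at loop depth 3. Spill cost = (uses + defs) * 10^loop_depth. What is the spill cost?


uses + defs = 17 + 10 = 27
10^3 = 1000
Spill cost = 27 * 1000 = 27000

27000


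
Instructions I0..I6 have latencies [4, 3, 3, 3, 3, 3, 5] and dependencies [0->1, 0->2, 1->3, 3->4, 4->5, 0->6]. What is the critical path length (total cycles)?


Compute longest path through dependency graph: dist(Ik) = max over predecessors of dist + latency(Ik).
dist(I0) = latency 4 = 4
dist(I1) = dist(I0) + 3 = 4 + 3 = 7
dist(I2) = dist(I0) + 3 = 4 + 3 = 7
dist(I3) = dist(I1) + 3 = 7 + 3 = 10
dist(I4) = dist(I3) + 3 = 10 + 3 = 13
dist(I5) = dist(I4) + 3 = 13 + 3 = 16
dist(I6) = dist(I0) + 5 = 4 + 5 = 9
Critical path = max dist = 16

16


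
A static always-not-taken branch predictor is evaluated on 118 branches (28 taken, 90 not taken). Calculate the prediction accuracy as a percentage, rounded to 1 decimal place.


Predictor: always-not-taken
Correct predictions = 90
Accuracy = 90 / 118 * 100 = 76.3%

76.3


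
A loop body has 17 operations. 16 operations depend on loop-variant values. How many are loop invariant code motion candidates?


Invariant candidates = total - loop-dependent
= 17 - 16 = 1

1


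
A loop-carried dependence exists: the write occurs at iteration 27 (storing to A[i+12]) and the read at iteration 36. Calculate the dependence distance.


Distance = read iteration - write iteration
= 36 - 27 = 9

9


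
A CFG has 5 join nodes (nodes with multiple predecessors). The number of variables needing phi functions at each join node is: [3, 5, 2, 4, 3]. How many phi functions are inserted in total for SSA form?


Total phi functions = sum of phi functions at each join node
= 3 + 5 + 2 + 4 + 3 = 17

17


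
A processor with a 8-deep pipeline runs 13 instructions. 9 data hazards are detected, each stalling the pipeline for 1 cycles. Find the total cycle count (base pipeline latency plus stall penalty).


Base cycles = 8 + 13 - 1 = 20
Total stalls = 9 * 1 = 9
Total = 20 + 9 = 29

29


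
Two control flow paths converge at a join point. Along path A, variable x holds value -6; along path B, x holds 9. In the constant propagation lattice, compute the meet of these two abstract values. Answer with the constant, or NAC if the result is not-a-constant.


Meet operation: if both paths give the same constant, result is that constant; if they differ, result is NAC (not-a-constant).
Path A: -6, Path B: 9 -> differ
Result: not-a-constant -> NAC

NAC


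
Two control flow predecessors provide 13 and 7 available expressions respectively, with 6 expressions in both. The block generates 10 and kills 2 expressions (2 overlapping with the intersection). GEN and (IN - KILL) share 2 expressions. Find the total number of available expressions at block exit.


IN = intersection of predecessors = 6
IN - KILL = 6 - 2 = 4
|OUT| = |GEN| + |IN - KILL| - |GEN ∩ (IN - KILL)| = 10 + 4 - 2 = 12

12


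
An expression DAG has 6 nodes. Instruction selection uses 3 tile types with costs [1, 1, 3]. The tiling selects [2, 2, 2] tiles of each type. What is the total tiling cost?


Total cost = sum(count_i * cost_i)
= 2*1 + 2*1 + 2*3
= 10

10


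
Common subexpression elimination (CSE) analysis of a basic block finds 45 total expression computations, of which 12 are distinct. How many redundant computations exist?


CSE count = total expressions - unique expressions
= 45 - 12 = 33

33


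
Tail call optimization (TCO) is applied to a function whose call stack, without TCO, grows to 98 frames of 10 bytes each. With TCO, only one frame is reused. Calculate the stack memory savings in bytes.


Without TCO: 98 * 10 = 980 bytes
With TCO: reuse 1 frame = 10 bytes
Savings = 980 - 10 = 970

970


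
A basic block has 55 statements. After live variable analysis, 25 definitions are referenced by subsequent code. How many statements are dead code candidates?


Dead code = total statements - live definitions
= 55 - 25 = 30

30


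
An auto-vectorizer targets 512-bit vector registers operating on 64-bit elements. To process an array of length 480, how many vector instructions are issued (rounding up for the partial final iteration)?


Width = 512 / 64 = 8 elements per vector op
Iterations = ceil(480 / 8) = 60

60


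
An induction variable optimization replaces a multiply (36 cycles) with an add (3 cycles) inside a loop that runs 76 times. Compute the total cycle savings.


Per-iteration saving = 36 - 3 = 33
Total saved = 76 * 33 = 2508

2508


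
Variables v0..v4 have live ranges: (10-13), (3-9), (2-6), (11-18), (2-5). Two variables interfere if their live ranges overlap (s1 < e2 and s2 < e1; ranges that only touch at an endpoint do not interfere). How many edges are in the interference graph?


Check all pairs for overlapping intervals.
Two intervals (s1,e1) and (s2,e2) overlap if s1 < e2 and s2 < e1.
v0 (10-13) vs v1..v4: overlaps v3 -> 1
v1 (3-9) vs v2..v4: overlaps v2, v4 -> 2
v2 (2-6) vs v3..v4: overlaps v4 -> 1
v3 (11-18) vs v4: overlaps none -> 0
Total overlapping pairs = 1 + 2 + 1 + 0 = 4

4


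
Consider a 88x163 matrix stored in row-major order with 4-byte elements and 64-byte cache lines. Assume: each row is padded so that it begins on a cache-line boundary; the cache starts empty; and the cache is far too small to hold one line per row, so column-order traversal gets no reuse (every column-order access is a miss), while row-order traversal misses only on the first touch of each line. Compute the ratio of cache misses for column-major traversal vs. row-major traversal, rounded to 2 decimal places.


Each row occupies 163 * 4 = 652 bytes and starts on a line boundary, so it spans ceil(652 / 64) = 11 cache lines.
Row-major traversal misses (one per line touched): 88 * ceil(163 * 4 / 64) = 968
Column-major traversal misses (no reuse, every access misses): 88 * 163 = 14344
Ratio = 14344 / 968 = 14.82

14.82


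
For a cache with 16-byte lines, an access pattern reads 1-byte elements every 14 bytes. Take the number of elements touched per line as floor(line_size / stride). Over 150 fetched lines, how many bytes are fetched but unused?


Elements per line = floor(16 / 14) = 1
Bytes used per line = 1 * 1 = 1
Wasted per line = 16 - 1 = 15
Total wasted = 15 * 150 = 2250

2250


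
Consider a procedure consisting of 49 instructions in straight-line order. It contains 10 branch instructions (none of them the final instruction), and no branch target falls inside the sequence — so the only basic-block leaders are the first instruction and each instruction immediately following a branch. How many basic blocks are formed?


With no in-sequence branch targets, the leaders are the first instruction plus the instruction after each branch.
Number of basic blocks = branches + 1
= 10 + 1 = 11

11


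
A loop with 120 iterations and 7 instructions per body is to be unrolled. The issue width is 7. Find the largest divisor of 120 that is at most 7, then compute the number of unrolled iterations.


Largest divisor of 120 <= 7 is 6
New iterations = 120 / 6 = 20

20


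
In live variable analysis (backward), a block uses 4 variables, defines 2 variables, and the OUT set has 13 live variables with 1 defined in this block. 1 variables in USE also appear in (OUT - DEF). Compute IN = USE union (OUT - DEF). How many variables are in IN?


OUT - DEF: 13 - 1 = 12
|IN| = |USE| + |OUT - DEF| - |USE ∩ (OUT - DEF)| = 4 + 12 - 1 = 15

15


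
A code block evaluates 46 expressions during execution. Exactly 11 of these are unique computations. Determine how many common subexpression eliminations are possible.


CSE count = total expressions - unique expressions
= 46 - 11 = 35

35


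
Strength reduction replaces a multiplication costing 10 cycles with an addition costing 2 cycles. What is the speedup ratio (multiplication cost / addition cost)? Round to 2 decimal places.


Ratio = mult_cost / add_cost = 10 / 2 = 5.0

5.0


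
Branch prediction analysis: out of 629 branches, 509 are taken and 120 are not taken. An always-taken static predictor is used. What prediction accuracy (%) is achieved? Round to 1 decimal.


Predictor: always-taken
Correct predictions = 509
Accuracy = 509 / 629 * 100 = 80.9%

80.9


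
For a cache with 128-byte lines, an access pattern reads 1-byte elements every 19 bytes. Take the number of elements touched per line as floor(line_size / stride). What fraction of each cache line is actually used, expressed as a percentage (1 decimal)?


Elements per cache line = floor(128 / 19) = 6
Bytes used = 6 * 1 = 6
Utilization = 6 / 128 * 100 = 4.7%

4.7


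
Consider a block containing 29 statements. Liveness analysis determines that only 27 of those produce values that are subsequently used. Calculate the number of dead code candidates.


Dead code = total statements - live definitions
= 29 - 27 = 2

2


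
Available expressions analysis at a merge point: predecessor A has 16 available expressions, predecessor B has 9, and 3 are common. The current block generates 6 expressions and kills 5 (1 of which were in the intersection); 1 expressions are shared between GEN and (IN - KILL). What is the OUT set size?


IN = intersection of predecessors = 3
IN - KILL = 3 - 1 = 2
|OUT| = |GEN| + |IN - KILL| - |GEN ∩ (IN - KILL)| = 6 + 2 - 1 = 7

7


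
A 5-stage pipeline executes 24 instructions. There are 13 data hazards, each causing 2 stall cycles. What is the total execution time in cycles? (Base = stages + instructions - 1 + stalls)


Base cycles = 5 + 24 - 1 = 28
Total stalls = 13 * 2 = 26
Total = 28 + 26 = 54

54


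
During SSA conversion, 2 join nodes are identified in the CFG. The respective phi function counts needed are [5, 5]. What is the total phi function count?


Total phi functions = sum of phi functions at each join node
= 5 + 5 = 10

10


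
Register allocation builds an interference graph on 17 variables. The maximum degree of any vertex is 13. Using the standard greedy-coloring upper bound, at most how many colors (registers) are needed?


Greedy coloring never needs more than (max_degree + 1) colors: when coloring a vertex, at most max_degree neighbors are already colored.
Upper bound = 13 + 1 = 14

14


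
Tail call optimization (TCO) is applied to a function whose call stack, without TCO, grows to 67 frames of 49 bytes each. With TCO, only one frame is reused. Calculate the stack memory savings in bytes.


Without TCO: 67 * 49 = 3283 bytes
With TCO: reuse 1 frame = 49 bytes
Savings = 3283 - 49 = 3234

3234


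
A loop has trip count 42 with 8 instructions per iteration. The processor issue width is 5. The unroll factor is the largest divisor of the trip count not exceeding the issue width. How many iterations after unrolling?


Largest divisor of 42 <= 5 is 3
New iterations = 42 / 3 = 14

14


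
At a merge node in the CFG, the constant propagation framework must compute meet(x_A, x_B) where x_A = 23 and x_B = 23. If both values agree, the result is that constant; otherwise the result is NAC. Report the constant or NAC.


Meet operation: if both paths give the same constant, result is that constant; if they differ, result is NAC (not-a-constant).
Path A: 23, Path B: 23 -> equal
Result: constant -> 23

23


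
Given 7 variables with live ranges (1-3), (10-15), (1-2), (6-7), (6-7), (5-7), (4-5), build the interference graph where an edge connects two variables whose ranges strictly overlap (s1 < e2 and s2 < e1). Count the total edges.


Check all pairs for overlapping intervals.
Two intervals (s1,e1) and (s2,e2) overlap if s1 < e2 and s2 < e1.
v0 (1-3) vs v1..v6: overlaps v2 -> 1
v1 (10-15) vs v2..v6: overlaps none -> 0
v2 (1-2) vs v3..v6: overlaps none -> 0
v3 (6-7) vs v4..v6: overlaps v4, v5 -> 2
v4 (6-7) vs v5..v6: overlaps v5 -> 1
v5 (5-7) vs v6: overlaps none -> 0
Total overlapping pairs = 1 + 0 + 0 + 2 + 1 + 0 = 4

4


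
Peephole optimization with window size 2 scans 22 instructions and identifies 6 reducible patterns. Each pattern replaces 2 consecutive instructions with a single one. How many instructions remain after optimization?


Each match removes 1 instructions.
Total removed = 6 * 1 = 6
Remaining = 22 - 6 = 16

16


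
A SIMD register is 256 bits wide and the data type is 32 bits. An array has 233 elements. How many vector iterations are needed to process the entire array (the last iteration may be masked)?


Width = 256 / 32 = 8 elements per vector op
Iterations = ceil(233 / 8) = 30

30


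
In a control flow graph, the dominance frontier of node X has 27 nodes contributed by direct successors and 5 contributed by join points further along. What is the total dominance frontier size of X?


DF(X) = direct successor contributions + join point contributions
= 27 + 5 = 32

32


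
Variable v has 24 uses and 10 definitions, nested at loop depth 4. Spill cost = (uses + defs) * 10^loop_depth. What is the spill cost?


uses + defs = 24 + 10 = 34
10^4 = 10000
Spill cost = 34 * 10000 = 340000

340000


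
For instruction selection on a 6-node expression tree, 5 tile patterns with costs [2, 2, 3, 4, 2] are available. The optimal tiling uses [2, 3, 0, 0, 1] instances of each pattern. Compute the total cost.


Total cost = sum(count_i * cost_i)
= 2*2 + 3*2 + 0*3 + 0*4 + 1*2
= 12

12


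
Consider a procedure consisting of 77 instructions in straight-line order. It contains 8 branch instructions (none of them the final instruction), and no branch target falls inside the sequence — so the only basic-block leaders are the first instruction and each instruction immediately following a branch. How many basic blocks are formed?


With no in-sequence branch targets, the leaders are the first instruction plus the instruction after each branch.
Number of basic blocks = branches + 1
= 8 + 1 = 9

9


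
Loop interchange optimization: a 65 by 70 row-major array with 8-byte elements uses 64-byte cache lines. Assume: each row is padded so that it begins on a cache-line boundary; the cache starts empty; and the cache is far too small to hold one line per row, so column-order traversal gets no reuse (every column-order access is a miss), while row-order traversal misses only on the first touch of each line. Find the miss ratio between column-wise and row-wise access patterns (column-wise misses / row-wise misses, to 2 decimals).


Each row occupies 70 * 8 = 560 bytes and starts on a line boundary, so it spans ceil(560 / 64) = 9 cache lines.
Row-major traversal misses (one per line touched): 65 * ceil(70 * 8 / 64) = 585
Column-major traversal misses (no reuse, every access misses): 65 * 70 = 4550
Ratio = 4550 / 585 = 7.78

7.78


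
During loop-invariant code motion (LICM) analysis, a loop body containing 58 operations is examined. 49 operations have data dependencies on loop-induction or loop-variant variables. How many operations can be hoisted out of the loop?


Invariant candidates = total - loop-dependent
= 58 - 49 = 9

9


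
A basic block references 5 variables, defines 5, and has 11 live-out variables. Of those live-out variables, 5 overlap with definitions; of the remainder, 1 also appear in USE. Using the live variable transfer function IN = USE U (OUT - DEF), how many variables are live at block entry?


OUT - DEF: 11 - 5 = 6
|IN| = |USE| + |OUT - DEF| - |USE ∩ (OUT - DEF)| = 5 + 6 - 1 = 10

10


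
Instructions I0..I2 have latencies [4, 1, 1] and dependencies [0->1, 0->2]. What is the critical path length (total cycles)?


Compute longest path through dependency graph: dist(Ik) = max over predecessors of dist + latency(Ik).
dist(I0) = latency 4 = 4
dist(I1) = dist(I0) + 1 = 4 + 1 = 5
dist(I2) = dist(I0) + 1 = 4 + 1 = 5
Critical path = max dist = 5

5


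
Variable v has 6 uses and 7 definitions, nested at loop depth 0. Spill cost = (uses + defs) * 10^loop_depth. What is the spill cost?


uses + defs = 6 + 7 = 13
10^0 = 1
Spill cost = 13 * 1 = 13

13


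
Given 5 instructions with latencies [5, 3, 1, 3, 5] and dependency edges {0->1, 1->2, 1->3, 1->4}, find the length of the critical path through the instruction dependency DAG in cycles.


Compute longest path through dependency graph: dist(Ik) = max over predecessors of dist + latency(Ik).
dist(I0) = latency 5 = 5
dist(I1) = dist(I0) + 3 = 5 + 3 = 8
dist(I2) = dist(I1) + 1 = 8 + 1 = 9
dist(I3) = dist(I1) + 3 = 8 + 3 = 11
dist(I4) = dist(I1) + 5 = 8 + 5 = 13
Critical path = max dist = 13

13


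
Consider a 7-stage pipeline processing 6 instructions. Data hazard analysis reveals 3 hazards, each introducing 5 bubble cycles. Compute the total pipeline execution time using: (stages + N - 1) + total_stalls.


Base cycles = 7 + 6 - 1 = 12
Total stalls = 3 * 5 = 15
Total = 12 + 15 = 27

27


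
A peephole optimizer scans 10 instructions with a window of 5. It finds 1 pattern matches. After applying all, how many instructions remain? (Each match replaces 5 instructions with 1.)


Each match removes 4 instructions.
Total removed = 1 * 4 = 4
Remaining = 10 - 4 = 6

6


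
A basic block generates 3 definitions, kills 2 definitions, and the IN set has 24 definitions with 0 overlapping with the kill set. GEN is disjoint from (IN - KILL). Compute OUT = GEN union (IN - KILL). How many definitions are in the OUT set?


IN - KILL: 24 - 0 = 24 surviving definitions
OUT = GEN + surviving = 3 + 24 = 27

27
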